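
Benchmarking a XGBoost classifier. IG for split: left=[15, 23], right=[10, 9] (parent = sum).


Parent = [25, 32], H_parent = 0.9891
H_left = 0.9678 (n=38), H_right = 0.998 (n=19)
H_children = (38/57)·0.9678 + (19/57)·0.998 = 0.9779
IG = 0.9891 - 0.9779 = 0.0112

0.0112


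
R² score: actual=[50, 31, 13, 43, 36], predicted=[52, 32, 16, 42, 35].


ȳ = 34.6
SS_res = Σ(y-ŷ)² = 16
SS_tot = Σ(y-ȳ)² = 789.2
R² = 1 - SS_res/SS_tot = 1 - 0.0203 = 0.9797

0.9797


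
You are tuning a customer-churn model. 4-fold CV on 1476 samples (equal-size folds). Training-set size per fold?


Fold size = 1476/4 = 369
Training per fold = 1476 - 369 = 1107

1107


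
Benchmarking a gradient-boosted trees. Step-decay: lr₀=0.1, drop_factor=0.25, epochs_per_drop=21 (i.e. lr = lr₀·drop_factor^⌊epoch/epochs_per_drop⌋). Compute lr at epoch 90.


n_drops = ⌊90/21⌋ = 4
lr = 0.1·0.25^4 = 0.1·0.00390625 = 0.000390625

0.000390625


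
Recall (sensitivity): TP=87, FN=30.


Recall = TP/(TP+FN)
= 87/(87+30)
= 87/117 = 74.36%

74.36%


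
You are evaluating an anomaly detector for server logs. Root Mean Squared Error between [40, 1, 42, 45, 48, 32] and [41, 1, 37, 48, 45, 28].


MSE = 60/6 = 10
RMSE = √(60/6) = 3.1623

3.1623


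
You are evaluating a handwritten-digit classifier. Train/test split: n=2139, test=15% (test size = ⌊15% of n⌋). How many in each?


Test = ⌊2139·15/100⌋ = 320
Train = 2139 - 320 = 1819

Train: 1819, Test: 320


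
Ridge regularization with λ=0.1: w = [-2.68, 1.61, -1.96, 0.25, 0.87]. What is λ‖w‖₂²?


‖w‖₂² = (-2.68)² + (1.61)² + (-1.96)² + (0.25)² + (0.87)²
     = 7.1824 + 2.5921 + 3.8416 + 0.0625 + 0.7569
     = 14.4355
λ·‖w‖₂² = 0.1·14.4355 = 1.44355

1.44355


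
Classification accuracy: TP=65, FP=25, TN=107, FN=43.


Accuracy = (TP+TN)/(TP+TN+FP+FN)
= (65+107)/(240)
= 172/240 = 71.67%

71.67%


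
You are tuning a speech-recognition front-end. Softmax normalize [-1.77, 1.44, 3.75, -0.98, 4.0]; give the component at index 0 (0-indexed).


Exponentials: e^-1.77=0.1703, e^1.44=4.2207, e^3.75=42.5211, e^-0.98=0.3753, e^4.0=54.5982
Sum = 101.8856
Softmax = [0.0017, 0.0414, 0.4173, 0.0037, 0.5359]
p[0] = 0.1703/101.8856 = 0.0017

0.0017


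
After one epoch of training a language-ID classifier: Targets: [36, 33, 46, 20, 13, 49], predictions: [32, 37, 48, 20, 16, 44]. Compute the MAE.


Absolute errors: |36-32|=4, |33-37|=4, |46-48|=2, |20-20|=0, |13-16|=3, |49-44|=5
Sum = 18
MAE = 18/6 = 3

3


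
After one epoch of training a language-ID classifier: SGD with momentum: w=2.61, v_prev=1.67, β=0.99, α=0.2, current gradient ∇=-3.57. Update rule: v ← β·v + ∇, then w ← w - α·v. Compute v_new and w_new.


v_new = 0.99·1.67 - 3.57 = 1.6533 - 3.57 = -1.9167
w_new = 2.61 - 0.2·-1.9167 = 2.61 + 0.38334 = 2.99334

v_new=-1.9167, w_new=2.99334


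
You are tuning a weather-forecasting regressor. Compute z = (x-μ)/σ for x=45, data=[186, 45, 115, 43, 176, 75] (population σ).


μ = 106.6667, σ = 57.7774
z = (45 - 106.6667)/57.7774 = -1.0673

-1.0673


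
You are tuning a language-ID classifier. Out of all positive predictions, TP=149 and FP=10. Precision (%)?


Precision = TP/(TP+FP)
= 149/(149+10)
= 149/159 = 93.71%

93.71%


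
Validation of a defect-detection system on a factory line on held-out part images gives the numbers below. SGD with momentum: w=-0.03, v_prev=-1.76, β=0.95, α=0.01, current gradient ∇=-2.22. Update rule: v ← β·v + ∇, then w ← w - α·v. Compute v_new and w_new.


v_new = 0.95·-1.76 - 2.22 = -1.672 - 2.22 = -3.892
w_new = -0.03 - 0.01·-3.892 = -0.03 + 0.03892 = 0.00892

v_new=-3.892, w_new=0.00892


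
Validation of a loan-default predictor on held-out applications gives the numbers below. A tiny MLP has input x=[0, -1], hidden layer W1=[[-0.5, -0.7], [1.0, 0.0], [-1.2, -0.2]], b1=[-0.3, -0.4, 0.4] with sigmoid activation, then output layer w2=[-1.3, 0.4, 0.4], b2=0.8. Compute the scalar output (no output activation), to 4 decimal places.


z1[0] = (-0.5)·(0) + (-0.7)·(-1) - 0.3 = 0.4
z1[1] = (1.0)·(0) + (0.0)·(-1) - 0.4 = -0.4
z1[2] = (-1.2)·(0) + (-0.2)·(-1) + 0.4 = 0.6
h = sigmoid(z1) = [0.5987, 0.4013, 0.6457]
output = (-1.3)·(0.5987) + (0.4)·(0.4013) + (0.4)·(0.6457) + 0.8 = 0.4405

0.4405


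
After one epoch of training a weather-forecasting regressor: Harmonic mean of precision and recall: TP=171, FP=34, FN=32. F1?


Precision = 171/205 = 0.8341
Recall = 171/203 = 0.8424
F1 = 2·P·R/(P+R) = 2·TP/(2·TP+FP+FN) = 342/(342+34+32) = 342/408 = 0.8382

0.8382


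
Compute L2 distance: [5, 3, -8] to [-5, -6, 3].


d = √((5+ 5)² + (3+ 6)² + (-8-3)²)
  = √(100 + 81 + 121)
  = √302 = 17.3781

17.3781


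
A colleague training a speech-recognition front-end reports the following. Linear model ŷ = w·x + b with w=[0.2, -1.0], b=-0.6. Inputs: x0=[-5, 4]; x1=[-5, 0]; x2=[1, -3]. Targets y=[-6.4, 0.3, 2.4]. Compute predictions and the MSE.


ŷ0 = (0.2)·(-5) + (-1.0)·(4) - 0.6 = -5.6
ŷ1 = (0.2)·(-5) + (-1.0)·(0) - 0.6 = -1.6
ŷ2 = (0.2)·(1) + (-1.0)·(-3) - 0.6 = 2.6
errors² = [0.64, 3.61, 0.04]
MSE = 4.2900/3 = 1.43

1.43


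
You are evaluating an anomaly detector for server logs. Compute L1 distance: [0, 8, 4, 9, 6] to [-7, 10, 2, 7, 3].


d = |0+ 7| + |8-10| + |4-2| + |9-7| + |6-3|
  = 7 + 2 + 2 + 2 + 3
  = 16

16


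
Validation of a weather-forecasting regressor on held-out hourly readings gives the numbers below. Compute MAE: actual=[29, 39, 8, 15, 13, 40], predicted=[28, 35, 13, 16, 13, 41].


Absolute errors: |29-28|=1, |39-35|=4, |8-13|=5, |15-16|=1, |13-13|=0, |40-41|=1
Sum = 12
MAE = 12/6 = 2

2


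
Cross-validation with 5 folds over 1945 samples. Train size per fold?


Fold size = 1945/5 = 389
Training per fold = 1945 - 389 = 1556

1556


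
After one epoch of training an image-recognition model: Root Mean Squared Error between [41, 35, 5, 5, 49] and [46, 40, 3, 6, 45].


MSE = 71/5 = 14.2
RMSE = √(71/5) = 3.7683

3.7683


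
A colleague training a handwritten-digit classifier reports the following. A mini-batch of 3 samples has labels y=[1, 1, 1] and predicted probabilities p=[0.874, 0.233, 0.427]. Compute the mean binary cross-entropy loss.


L[0] = -ln(0.874) = 0.1347
L[1] = -ln(0.233) = 1.4567
L[2] = -ln(0.427) = 0.851
mean = (0.1347 + 1.4567 + 0.851)/3 = 0.8141

0.8141


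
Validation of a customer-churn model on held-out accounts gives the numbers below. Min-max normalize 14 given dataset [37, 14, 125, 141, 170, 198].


min=14, max=198
(14-14)/(198-14) = 0/184 = 0.0

0.0


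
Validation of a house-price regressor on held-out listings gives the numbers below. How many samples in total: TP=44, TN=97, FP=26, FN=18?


Total = TP + TN + FP + FN
= 44 + 97 + 26 + 18
= 185
(Predicted positive: 70, predicted negative: 115)

185


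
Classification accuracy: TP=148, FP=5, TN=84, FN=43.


Accuracy = (TP+TN)/(TP+TN+FP+FN)
= (148+84)/(280)
= 232/280 = 82.86%

82.86%


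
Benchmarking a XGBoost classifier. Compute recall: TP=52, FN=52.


Recall = TP/(TP+FN)
= 52/(52+52)
= 52/104 = 50.0%

50.0%


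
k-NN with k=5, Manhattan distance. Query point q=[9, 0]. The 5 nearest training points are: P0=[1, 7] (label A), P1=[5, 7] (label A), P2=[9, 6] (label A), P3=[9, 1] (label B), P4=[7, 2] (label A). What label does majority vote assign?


d(q,P0) = 15  (label A)
d(q,P1) = 11  (label A)
d(q,P2) = 6  (label A)
d(q,P3) = 1  (label B)
d(q,P4) = 4  (label A)
Votes: A=4, B=1
Majority → A

A


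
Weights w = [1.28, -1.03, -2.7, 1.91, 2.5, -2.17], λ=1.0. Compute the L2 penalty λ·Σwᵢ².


‖w‖₂² = (1.28)² + (-1.03)² + (-2.7)² + (1.91)² + (2.5)² + (-2.17)²
     = 1.6384 + 1.0609 + 7.29 + 3.6481 + 6.25 + 4.7089
     = 24.5963
λ·‖w‖₂² = 1.0·24.5963 = 24.5963

24.5963


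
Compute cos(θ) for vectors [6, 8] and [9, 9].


A·B = 6·9 + 8·9 = 126
‖A‖ = √100 = 10, ‖B‖ = √162 = 12.7279
cos = 126/(√100·√162) = 126/√16200 = 0.9899

0.9899


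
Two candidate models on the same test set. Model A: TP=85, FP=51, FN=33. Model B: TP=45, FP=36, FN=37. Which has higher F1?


Model A: P=85/136=0.625, R=85/118=0.7203, F1=2PR/(P+R)=2TP/(2TP+FP+FN)=170/254=0.6693
Model B: P=45/81=0.5556, R=45/82=0.5488, F1=2PR/(P+R)=2TP/(2TP+FP+FN)=90/163=0.5521
0.6693 > 0.5521 → Model A

Model A


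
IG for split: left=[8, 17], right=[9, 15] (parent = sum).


Parent = [17, 32], H_parent = 0.9313
H_left = 0.9044 (n=25), H_right = 0.9544 (n=24)
H_children = (25/49)·0.9044 + (24/49)·0.9544 = 0.9289
IG = 0.9313 - 0.9289 = 0.0024

0.0024


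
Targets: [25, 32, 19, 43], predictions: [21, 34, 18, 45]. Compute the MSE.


Squared errors: (25-21)²=16, (32-34)²=4, (19-18)²=1, (43-45)²=4
Sum = 25
MSE = 25/4 = 25/4

25/4


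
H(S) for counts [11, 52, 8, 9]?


Probabilities: [11/80, 52/80, 8/80, 9/80] ≈ [0.1375, 0.65, 0.1, 0.1125]
H = -((11/80)·log₂(11/80) + (52/80)·log₂(52/80) + (8/80)·log₂(8/80) + (9/80)·log₂(9/80))
  = 1.4844 bits

1.4844 bits


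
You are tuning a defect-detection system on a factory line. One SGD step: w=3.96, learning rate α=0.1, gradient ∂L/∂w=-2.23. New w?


w_new = w - α·∇
= 3.96 - 0.1·-2.23
= 3.96 + 0.223
= 4.183

4.183


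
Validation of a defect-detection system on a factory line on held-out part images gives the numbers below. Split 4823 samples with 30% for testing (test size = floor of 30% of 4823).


Test = ⌊4823·30/100⌋ = 1446
Train = 4823 - 1446 = 3377

Train: 3377, Test: 1446


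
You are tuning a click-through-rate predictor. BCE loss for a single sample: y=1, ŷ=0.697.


BCE = -[y·ln(p) + (1-y)·ln(1-p)]
= -1·ln(0.697) - 0
= -ln(0.697) = 0.361

0.361


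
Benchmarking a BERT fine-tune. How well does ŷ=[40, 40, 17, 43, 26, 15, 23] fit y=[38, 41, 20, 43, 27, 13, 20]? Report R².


ȳ = 28.8571
SS_res = Σ(y-ŷ)² = 28
SS_tot = Σ(y-ȳ)² = 842.86
R² = 1 - SS_res/SS_tot = 1 - 0.0332 = 0.9668

0.9668


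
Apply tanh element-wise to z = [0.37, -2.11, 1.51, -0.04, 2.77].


tanh(0.37) = 0.354
tanh(-2.11) = -0.971
tanh(1.51) = 0.9069
tanh(-0.04) = -0.04
tanh(2.77) = 0.9922
result = [0.354, -0.971, 0.9069, -0.04, 0.9922]

[0.354, -0.971, 0.9069, -0.04, 0.9922]


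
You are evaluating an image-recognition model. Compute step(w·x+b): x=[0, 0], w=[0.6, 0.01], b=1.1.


z = (0)·(0.6) + (0)·(0.01) + 1.1
  = 1.1
step(z) = 1 (z≥0)

1


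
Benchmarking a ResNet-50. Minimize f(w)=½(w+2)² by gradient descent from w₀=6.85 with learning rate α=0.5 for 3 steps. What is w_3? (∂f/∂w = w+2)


step 1: grad = 6.85+2 = 8.85; w = 6.85 - 0.5·(8.85) = 2.425
step 2: grad = 2.425+2 = 4.425; w = 2.425 - 0.5·(4.425) = 0.2125
step 3: grad = 0.2125+2 = 2.2125; w = 0.2125 - 0.5·(2.2125) = -0.89375

-0.89375


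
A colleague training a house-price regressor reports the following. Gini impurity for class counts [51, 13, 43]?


Probabilities: [51/107, 13/107, 43/107] ≈ [0.4766, 0.1215, 0.4019]
Σpᵢ² = (2601 + 169 + 1849)/107² = 4619/11449
Gini = 1 - Σpᵢ² = 1 - 4619/11449 = 0.5966

0.5966


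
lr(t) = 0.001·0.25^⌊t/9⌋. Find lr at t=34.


n_drops = ⌊34/9⌋ = 3
lr = 0.001·0.25^3 = 0.001·0.015625 = 0.000015625

0.000015625


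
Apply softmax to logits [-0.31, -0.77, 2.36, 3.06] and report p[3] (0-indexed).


Exponentials: e^-0.31=0.7334, e^-0.77=0.463, e^2.36=10.591, e^3.06=21.3276
Sum = 33.115
Softmax = [0.0221, 0.014, 0.3198, 0.644]
p[3] = 21.3276/33.115 = 0.644

0.644


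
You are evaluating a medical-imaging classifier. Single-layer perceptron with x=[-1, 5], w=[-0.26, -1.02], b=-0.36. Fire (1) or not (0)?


z = (-1)·(-0.26) + (5)·(-1.02) - 0.36
  = -5.2
step(z) = 0 (z<0)

0


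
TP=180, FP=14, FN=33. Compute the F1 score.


Precision = 180/194 = 0.9278
Recall = 180/213 = 0.8451
F1 = 2·P·R/(P+R) = 2·TP/(2·TP+FP+FN) = 360/(360+14+33) = 360/407 = 0.8845

0.8845


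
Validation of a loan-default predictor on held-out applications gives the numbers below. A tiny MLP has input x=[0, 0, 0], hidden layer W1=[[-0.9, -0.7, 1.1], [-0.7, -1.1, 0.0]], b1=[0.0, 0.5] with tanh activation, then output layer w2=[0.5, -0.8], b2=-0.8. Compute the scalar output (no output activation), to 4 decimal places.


z1[0] = (-0.9)·(0) + (-0.7)·(0) + (1.1)·(0) + 0.0 = 0.0
z1[1] = (-0.7)·(0) + (-1.1)·(0) + (0.0)·(0) + 0.5 = 0.5
h = tanh(z1) = [0.0, 0.4621]
output = (0.5)·(0.0) + (-0.8)·(0.4621) - 0.8 = -1.1697

-1.1697


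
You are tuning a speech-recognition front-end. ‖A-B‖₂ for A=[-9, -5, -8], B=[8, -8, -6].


d = √((-9-8)² + (-5+ 8)² + (-8+ 6)²)
  = √(289 + 9 + 4)
  = √302 = 17.3781

17.3781


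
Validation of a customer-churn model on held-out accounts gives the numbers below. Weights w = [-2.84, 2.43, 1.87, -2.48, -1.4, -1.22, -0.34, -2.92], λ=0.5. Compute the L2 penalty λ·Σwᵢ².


‖w‖₂² = (-2.84)² + (2.43)² + (1.87)² + (-2.48)² + (-1.4)² + (-1.22)² + (-0.34)² + (-2.92)²
     = 8.0656 + 5.9049 + 3.4969 + 6.1504 + 1.96 + 1.4884 + 0.1156 + 8.5264
     = 35.7082
λ·‖w‖₂² = 0.5·35.7082 = 17.8541

17.8541


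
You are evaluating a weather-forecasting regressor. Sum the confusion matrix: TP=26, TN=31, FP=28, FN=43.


Total = TP + TN + FP + FN
= 26 + 31 + 28 + 43
= 128
(Predicted positive: 54, predicted negative: 74)

128


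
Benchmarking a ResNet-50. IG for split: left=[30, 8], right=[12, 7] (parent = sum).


Parent = [42, 15], H_parent = 0.8315
H_left = 0.7425 (n=38), H_right = 0.9495 (n=19)
H_children = (38/57)·0.7425 + (19/57)·0.9495 = 0.8115
IG = 0.8315 - 0.8115 = 0.02

0.02


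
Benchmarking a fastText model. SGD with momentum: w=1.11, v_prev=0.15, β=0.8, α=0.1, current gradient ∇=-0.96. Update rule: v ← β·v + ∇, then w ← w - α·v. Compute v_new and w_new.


v_new = 0.8·0.15 - 0.96 = 0.12 - 0.96 = -0.84
w_new = 1.11 - 0.1·-0.84 = 1.11 + 0.084 = 1.194

v_new=-0.84, w_new=1.194


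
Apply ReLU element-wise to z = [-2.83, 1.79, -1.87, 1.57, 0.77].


ReLU(-2.83) = max(0, -2.83) = 0.0
ReLU(1.79) = max(0, 1.79) = 1.79
ReLU(-1.87) = max(0, -1.87) = 0.0
ReLU(1.57) = max(0, 1.57) = 1.57
ReLU(0.77) = max(0, 0.77) = 0.77
result = [0.0, 1.79, 0.0, 1.57, 0.77]

[0.0, 1.79, 0.0, 1.57, 0.77]


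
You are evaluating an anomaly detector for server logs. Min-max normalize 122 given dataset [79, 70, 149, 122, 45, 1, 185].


min=1, max=185
(122-1)/(185-1) = 121/184 = 0.6576

0.6576


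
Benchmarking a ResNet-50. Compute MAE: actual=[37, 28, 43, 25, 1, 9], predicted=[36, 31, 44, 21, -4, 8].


Absolute errors: |37-36|=1, |28-31|=3, |43-44|=1, |25-21|=4, |1+ 4|=5, |9-8|=1
Sum = 15
MAE = 15/6 = 5/2

5/2


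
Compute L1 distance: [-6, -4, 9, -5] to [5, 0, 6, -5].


d = |-6-5| + |-4-0| + |9-6| + |-5+ 5|
  = 11 + 4 + 3 + 0
  = 18

18


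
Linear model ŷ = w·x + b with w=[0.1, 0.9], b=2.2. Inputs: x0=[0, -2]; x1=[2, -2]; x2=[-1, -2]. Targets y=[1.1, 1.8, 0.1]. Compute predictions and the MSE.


ŷ0 = (0.1)·(0) + (0.9)·(-2) + 2.2 = 0.4
ŷ1 = (0.1)·(2) + (0.9)·(-2) + 2.2 = 0.6
ŷ2 = (0.1)·(-1) + (0.9)·(-2) + 2.2 = 0.3
errors² = [0.49, 1.44, 0.04]
MSE = 1.9700/3 = 0.6567

0.6567


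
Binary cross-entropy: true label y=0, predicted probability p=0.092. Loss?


BCE = -[y·ln(p) + (1-y)·ln(1-p)]
= -0 - 1·ln(1-0.092)
= -ln(0.908) = 0.0965

0.0965


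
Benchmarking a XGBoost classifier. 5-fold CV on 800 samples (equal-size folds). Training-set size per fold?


Fold size = 800/5 = 160
Training per fold = 800 - 160 = 640

640


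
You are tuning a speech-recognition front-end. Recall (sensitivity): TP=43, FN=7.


Recall = TP/(TP+FN)
= 43/(43+7)
= 43/50 = 86.0%

86.0%


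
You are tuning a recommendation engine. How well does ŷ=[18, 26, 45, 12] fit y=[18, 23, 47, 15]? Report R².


ȳ = 25.75
SS_res = Σ(y-ŷ)² = 22
SS_tot = Σ(y-ȳ)² = 634.75
R² = 1 - SS_res/SS_tot = 1 - 0.0347 = 0.9653

0.9653


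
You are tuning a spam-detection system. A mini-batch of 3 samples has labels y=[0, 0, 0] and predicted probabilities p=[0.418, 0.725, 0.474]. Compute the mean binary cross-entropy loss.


L[0] = -ln(1-0.418) = -ln(0.582) = 0.5413
L[1] = -ln(1-0.725) = -ln(0.275) = 1.291
L[2] = -ln(1-0.474) = -ln(0.526) = 0.6425
mean = (0.5413 + 1.291 + 0.6425)/3 = 0.8249

0.8249


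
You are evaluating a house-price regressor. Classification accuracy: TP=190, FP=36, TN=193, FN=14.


Accuracy = (TP+TN)/(TP+TN+FP+FN)
= (190+193)/(433)
= 383/433 = 88.45%

88.45%


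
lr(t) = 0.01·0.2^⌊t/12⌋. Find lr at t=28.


n_drops = ⌊28/12⌋ = 2
lr = 0.01·0.2^2 = 0.01·0.04 = 0.0004

0.0004


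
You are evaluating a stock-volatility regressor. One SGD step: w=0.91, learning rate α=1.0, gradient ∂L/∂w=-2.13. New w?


w_new = w - α·∇
= 0.91 - 1.0·-2.13
= 0.91 + 2.13
= 3.04

3.04


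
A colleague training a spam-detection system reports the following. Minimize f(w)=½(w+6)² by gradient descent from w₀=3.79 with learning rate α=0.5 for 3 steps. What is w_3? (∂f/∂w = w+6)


step 1: grad = 3.79+6 = 9.79; w = 3.79 - 0.5·(9.79) = -1.105
step 2: grad = -1.105+6 = 4.895; w = -1.105 - 0.5·(4.895) = -3.5525
step 3: grad = -3.5525+6 = 2.4475; w = -3.5525 - 0.5·(2.4475) = -4.77625

-4.77625


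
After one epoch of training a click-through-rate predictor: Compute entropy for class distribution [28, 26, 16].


Probabilities: [28/70, 26/70, 16/70] ≈ [0.4, 0.3714, 0.2286]
H = -((28/70)·log₂(28/70) + (26/70)·log₂(26/70) + (16/70)·log₂(16/70))
  = 1.5462 bits

1.5462 bits


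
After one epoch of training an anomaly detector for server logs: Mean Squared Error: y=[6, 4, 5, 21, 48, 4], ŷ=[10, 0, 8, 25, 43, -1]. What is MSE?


Squared errors: (6-10)²=16, (4-0)²=16, (5-8)²=9, (21-25)²=16, (48-43)²=25, (4+ 1)²=25
Sum = 107
MSE = 107/6 = 107/6

107/6


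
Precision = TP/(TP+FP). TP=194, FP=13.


Precision = TP/(TP+FP)
= 194/(194+13)
= 194/207 = 93.72%

93.72%


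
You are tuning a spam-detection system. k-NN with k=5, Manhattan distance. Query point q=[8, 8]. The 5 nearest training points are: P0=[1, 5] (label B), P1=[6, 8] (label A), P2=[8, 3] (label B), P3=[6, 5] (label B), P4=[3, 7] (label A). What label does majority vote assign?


d(q,P0) = 10  (label B)
d(q,P1) = 2  (label A)
d(q,P2) = 5  (label B)
d(q,P3) = 5  (label B)
d(q,P4) = 6  (label A)
Votes: A=2, B=3
Majority → B

B


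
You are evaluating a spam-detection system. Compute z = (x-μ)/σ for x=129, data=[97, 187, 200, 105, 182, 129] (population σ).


μ = 150, σ = 41.1663
z = (129 - 150)/41.1663 = -0.5101

-0.5101


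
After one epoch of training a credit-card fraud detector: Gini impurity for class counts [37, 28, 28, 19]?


Probabilities: [37/112, 28/112, 28/112, 19/112] ≈ [0.3304, 0.25, 0.25, 0.1696]
Σpᵢ² = (1369 + 784 + 784 + 361)/112² = 3298/12544
Gini = 1 - Σpᵢ² = 1 - 3298/12544 = 0.7371

0.7371


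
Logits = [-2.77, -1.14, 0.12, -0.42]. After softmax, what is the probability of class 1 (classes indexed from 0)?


Exponentials: e^-2.77=0.0627, e^-1.14=0.3198, e^0.12=1.1275, e^-0.42=0.657
Sum = 2.167
Softmax = [0.0289, 0.1476, 0.5203, 0.3032]
p[1] = 0.3198/2.167 = 0.1476

0.1476


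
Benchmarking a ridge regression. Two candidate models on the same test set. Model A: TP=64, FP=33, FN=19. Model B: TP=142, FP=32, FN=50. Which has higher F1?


Model A: P=64/97=0.6598, R=64/83=0.7711, F1=2PR/(P+R)=2TP/(2TP+FP+FN)=128/180=0.7111
Model B: P=142/174=0.8161, R=142/192=0.7396, F1=2PR/(P+R)=2TP/(2TP+FP+FN)=284/366=0.776
0.7111 < 0.776 → Model B

Model B


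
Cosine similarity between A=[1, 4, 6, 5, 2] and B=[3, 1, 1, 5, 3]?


A·B = 1·3 + 4·1 + 6·1 + 5·5 + 2·3 = 44
‖A‖ = √82 = 9.0554, ‖B‖ = √45 = 6.7082
cos = 44/(√82·√45) = 44/√3690 = 0.7243

0.7243


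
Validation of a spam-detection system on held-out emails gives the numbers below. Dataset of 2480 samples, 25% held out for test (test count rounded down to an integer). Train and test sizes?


Test = ⌊2480·25/100⌋ = 620
Train = 2480 - 620 = 1860

Train: 1860, Test: 620


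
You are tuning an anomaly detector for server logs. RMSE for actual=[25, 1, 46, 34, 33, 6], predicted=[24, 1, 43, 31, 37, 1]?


MSE = 60/6 = 10
RMSE = √(60/6) = 3.1623

3.1623


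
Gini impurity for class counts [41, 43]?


Probabilities: [41/84, 43/84] ≈ [0.4881, 0.5119]
Σpᵢ² = (1681 + 1849)/84² = 3530/7056
Gini = 1 - Σpᵢ² = 1 - 3530/7056 = 0.4997

0.4997


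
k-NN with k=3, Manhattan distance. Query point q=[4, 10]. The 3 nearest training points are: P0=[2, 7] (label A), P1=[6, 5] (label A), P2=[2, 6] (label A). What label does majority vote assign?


d(q,P0) = 5  (label A)
d(q,P1) = 7  (label A)
d(q,P2) = 6  (label A)
Votes: A=3, B=0
Majority → A

A


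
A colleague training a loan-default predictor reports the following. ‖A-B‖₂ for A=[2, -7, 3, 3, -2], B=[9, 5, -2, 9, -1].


d = √((2-9)² + (-7-5)² + (3+ 2)² + (3-9)² + (-2+ 1)²)
  = √(49 + 144 + 25 + 36 + 1)
  = √255 = 15.9687

15.9687


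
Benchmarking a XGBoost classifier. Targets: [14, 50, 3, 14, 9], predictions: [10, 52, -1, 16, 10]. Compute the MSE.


Squared errors: (14-10)²=16, (50-52)²=4, (3+ 1)²=16, (14-16)²=4, (9-10)²=1
Sum = 41
MSE = 41/5 = 41/5

41/5


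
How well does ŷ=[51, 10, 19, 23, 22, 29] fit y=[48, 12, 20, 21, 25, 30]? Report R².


ȳ = 26
SS_res = Σ(y-ŷ)² = 28
SS_tot = Σ(y-ȳ)² = 758
R² = 1 - SS_res/SS_tot = 1 - 0.0369 = 0.9631

0.9631


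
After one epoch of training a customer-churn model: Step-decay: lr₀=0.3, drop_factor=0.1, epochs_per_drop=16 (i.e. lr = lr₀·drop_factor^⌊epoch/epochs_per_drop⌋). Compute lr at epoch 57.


n_drops = ⌊57/16⌋ = 3
lr = 0.3·0.1^3 = 0.3·0.001 = 0.0003

0.0003


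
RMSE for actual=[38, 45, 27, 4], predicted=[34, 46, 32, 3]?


MSE = 43/4 = 10.75
RMSE = √(43/4) = 3.2787

3.2787


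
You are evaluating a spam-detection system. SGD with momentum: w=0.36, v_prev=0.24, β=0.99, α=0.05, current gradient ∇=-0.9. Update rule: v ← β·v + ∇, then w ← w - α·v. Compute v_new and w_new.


v_new = 0.99·0.24 - 0.9 = 0.2376 - 0.9 = -0.6624
w_new = 0.36 - 0.05·-0.6624 = 0.36 + 0.03312 = 0.39312

v_new=-0.6624, w_new=0.39312


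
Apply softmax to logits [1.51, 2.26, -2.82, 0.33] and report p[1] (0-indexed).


Exponentials: e^1.51=4.5267, e^2.26=9.5831, e^-2.82=0.0596, e^0.33=1.391
Sum = 15.5604
Softmax = [0.2909, 0.6159, 0.0038, 0.0894]
p[1] = 9.5831/15.5604 = 0.6159

0.6159


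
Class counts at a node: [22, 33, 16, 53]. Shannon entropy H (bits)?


Probabilities: [22/124, 33/124, 16/124, 53/124] ≈ [0.1774, 0.2661, 0.129, 0.4274]
H = -((22/124)·log₂(22/124) + (33/124)·log₂(33/124) + (16/124)·log₂(16/124) + (53/124)·log₂(53/124))
  = 1.8562 bits

1.8562 bits


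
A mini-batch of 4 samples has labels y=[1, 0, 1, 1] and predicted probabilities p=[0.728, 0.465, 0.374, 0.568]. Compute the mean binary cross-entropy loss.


L[0] = -ln(0.728) = 0.3175
L[1] = -ln(1-0.465) = -ln(0.535) = 0.6255
L[2] = -ln(0.374) = 0.9835
L[3] = -ln(0.568) = 0.5656
mean = (0.3175 + 0.6255 + 0.9835 + 0.5656)/4 = 0.623

0.623


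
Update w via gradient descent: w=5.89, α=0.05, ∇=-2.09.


w_new = w - α·∇
= 5.89 - 0.05·-2.09
= 5.89 + 0.1045
= 5.9945

5.9945


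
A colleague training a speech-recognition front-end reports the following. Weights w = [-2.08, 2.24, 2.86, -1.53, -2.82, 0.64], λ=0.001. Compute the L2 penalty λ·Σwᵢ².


‖w‖₂² = (-2.08)² + (2.24)² + (2.86)² + (-1.53)² + (-2.82)² + (0.64)²
     = 4.3264 + 5.0176 + 8.1796 + 2.3409 + 7.9524 + 0.4096
     = 28.2265
λ·‖w‖₂² = 0.001·28.2265 = 0.028227

0.028227


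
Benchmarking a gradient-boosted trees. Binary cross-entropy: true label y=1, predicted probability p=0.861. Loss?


BCE = -[y·ln(p) + (1-y)·ln(1-p)]
= -1·ln(0.861) - 0
= -ln(0.861) = 0.1497

0.1497


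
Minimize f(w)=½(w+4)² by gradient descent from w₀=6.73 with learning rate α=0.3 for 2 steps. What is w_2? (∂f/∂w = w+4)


step 1: grad = 6.73+4 = 10.73; w = 6.73 - 0.3·(10.73) = 3.511
step 2: grad = 3.511+4 = 7.511; w = 3.511 - 0.3·(7.511) = 1.2577

1.2577


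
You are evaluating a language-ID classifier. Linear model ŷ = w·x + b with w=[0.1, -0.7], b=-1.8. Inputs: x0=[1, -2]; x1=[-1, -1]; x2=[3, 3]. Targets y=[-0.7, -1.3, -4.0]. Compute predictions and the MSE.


ŷ0 = (0.1)·(1) + (-0.7)·(-2) - 1.8 = -0.3
ŷ1 = (0.1)·(-1) + (-0.7)·(-1) - 1.8 = -1.2
ŷ2 = (0.1)·(3) + (-0.7)·(3) - 1.8 = -3.6
errors² = [0.16, 0.01, 0.16]
MSE = 0.3300/3 = 0.11

0.11


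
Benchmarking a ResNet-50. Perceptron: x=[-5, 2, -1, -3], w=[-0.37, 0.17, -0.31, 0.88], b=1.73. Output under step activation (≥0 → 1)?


z = (-5)·(-0.37) + (2)·(0.17) + (-1)·(-0.31) + (-3)·(0.88) + 1.73
  = 1.59
step(z) = 1 (z≥0)

1


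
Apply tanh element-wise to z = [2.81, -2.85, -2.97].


tanh(2.81) = 0.9928
tanh(-2.85) = -0.9933
tanh(-2.97) = -0.9947
result = [0.9928, -0.9933, -0.9947]

[0.9928, -0.9933, -0.9947]


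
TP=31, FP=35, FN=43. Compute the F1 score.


Precision = 31/66 = 0.4697
Recall = 31/74 = 0.4189
F1 = 2·P·R/(P+R) = 2·TP/(2·TP+FP+FN) = 62/(62+35+43) = 62/140 = 0.4429

0.4429


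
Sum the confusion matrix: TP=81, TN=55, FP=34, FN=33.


Total = TP + TN + FP + FN
= 81 + 55 + 34 + 33
= 203
(Predicted positive: 115, predicted negative: 88)

203


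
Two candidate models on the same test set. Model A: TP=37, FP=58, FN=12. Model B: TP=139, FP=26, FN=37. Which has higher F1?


Model A: P=37/95=0.3895, R=37/49=0.7551, F1=2PR/(P+R)=2TP/(2TP+FP+FN)=74/144=0.5139
Model B: P=139/165=0.8424, R=139/176=0.7898, F1=2PR/(P+R)=2TP/(2TP+FP+FN)=278/341=0.8152
0.5139 < 0.8152 → Model B

Model B


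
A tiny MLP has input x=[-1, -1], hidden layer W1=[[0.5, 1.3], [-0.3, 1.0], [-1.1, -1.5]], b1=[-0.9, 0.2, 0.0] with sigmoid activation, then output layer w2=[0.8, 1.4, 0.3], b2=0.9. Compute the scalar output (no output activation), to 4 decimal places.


z1[0] = (0.5)·(-1) + (1.3)·(-1) - 0.9 = -2.7
z1[1] = (-0.3)·(-1) + (1.0)·(-1) + 0.2 = -0.5
z1[2] = (-1.1)·(-1) + (-1.5)·(-1) + 0.0 = 2.6
h = sigmoid(z1) = [0.063, 0.3775, 0.9309]
output = (0.8)·(0.063) + (1.4)·(0.3775) + (0.3)·(0.9309) + 0.9 = 1.7582

1.7582


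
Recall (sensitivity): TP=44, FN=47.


Recall = TP/(TP+FN)
= 44/(44+47)
= 44/91 = 48.35%

48.35%


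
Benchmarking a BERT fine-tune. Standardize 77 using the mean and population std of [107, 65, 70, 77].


μ = 79.75, σ = 16.2999
z = (77 - 79.75)/16.2999 = -0.1687

-0.1687


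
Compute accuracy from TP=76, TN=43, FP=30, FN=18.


Accuracy = (TP+TN)/(TP+TN+FP+FN)
= (76+43)/(167)
= 119/167 = 71.26%

71.26%


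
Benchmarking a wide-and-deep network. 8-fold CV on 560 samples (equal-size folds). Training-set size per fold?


Fold size = 560/8 = 70
Training per fold = 560 - 70 = 490

490


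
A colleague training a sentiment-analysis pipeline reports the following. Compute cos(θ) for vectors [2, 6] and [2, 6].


A·B = 2·2 + 6·6 = 40
‖A‖ = √40 = 6.3246, ‖B‖ = √40 = 6.3246
cos = 40/(√40·√40) = 40/√1600 = 1.0

1.0


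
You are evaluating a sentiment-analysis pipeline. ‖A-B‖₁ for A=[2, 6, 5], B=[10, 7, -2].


d = |2-10| + |6-7| + |5+ 2|
  = 8 + 1 + 7
  = 16

16


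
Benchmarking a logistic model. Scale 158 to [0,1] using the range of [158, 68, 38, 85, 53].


min=38, max=158
(158-38)/(158-38) = 120/120 = 1.0

1.0


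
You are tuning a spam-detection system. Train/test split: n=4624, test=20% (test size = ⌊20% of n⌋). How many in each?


Test = ⌊4624·20/100⌋ = 924
Train = 4624 - 924 = 3700

Train: 3700, Test: 924


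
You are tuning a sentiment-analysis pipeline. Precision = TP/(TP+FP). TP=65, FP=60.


Precision = TP/(TP+FP)
= 65/(65+60)
= 65/125 = 52.0%

52.0%


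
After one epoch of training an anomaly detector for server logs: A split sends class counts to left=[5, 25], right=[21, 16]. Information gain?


Parent = [26, 41], H_parent = 0.9635
H_left = 0.65 (n=30), H_right = 0.9868 (n=37)
H_children = (30/67)·0.65 + (37/67)·0.9868 = 0.836
IG = 0.9635 - 0.836 = 0.1275

0.1275


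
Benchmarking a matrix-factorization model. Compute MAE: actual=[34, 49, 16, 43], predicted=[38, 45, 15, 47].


Absolute errors: |34-38|=4, |49-45|=4, |16-15|=1, |43-47|=4
Sum = 13
MAE = 13/4 = 13/4

13/4


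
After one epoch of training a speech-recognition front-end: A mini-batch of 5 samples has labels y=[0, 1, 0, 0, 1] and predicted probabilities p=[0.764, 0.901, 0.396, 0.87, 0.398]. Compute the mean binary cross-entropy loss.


L[0] = -ln(1-0.764) = -ln(0.236) = 1.4439
L[1] = -ln(0.901) = 0.1043
L[2] = -ln(1-0.396) = -ln(0.604) = 0.5042
L[3] = -ln(1-0.87) = -ln(0.13) = 2.0402
L[4] = -ln(0.398) = 0.9213
mean = (1.4439 + 0.1043 + 0.5042 + 2.0402 + 0.9213)/5 = 1.0028

1.0028


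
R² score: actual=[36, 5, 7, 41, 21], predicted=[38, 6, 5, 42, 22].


ȳ = 22
SS_res = Σ(y-ŷ)² = 11
SS_tot = Σ(y-ȳ)² = 1072
R² = 1 - SS_res/SS_tot = 1 - 0.0103 = 0.9897

0.9897


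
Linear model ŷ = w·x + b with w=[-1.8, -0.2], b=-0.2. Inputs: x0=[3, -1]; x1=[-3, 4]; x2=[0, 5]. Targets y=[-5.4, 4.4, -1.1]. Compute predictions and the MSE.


ŷ0 = (-1.8)·(3) + (-0.2)·(-1) - 0.2 = -5.4
ŷ1 = (-1.8)·(-3) + (-0.2)·(4) - 0.2 = 4.4
ŷ2 = (-1.8)·(0) + (-0.2)·(5) - 0.2 = -1.2
errors² = [0.0, 0.0, 0.01]
MSE = 0.0100/3 = 0.0033

0.0033


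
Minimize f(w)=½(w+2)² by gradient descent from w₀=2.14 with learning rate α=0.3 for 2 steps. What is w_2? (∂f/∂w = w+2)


step 1: grad = 2.14+2 = 4.14; w = 2.14 - 0.3·(4.14) = 0.898
step 2: grad = 0.898+2 = 2.898; w = 0.898 - 0.3·(2.898) = 0.0286

0.0286


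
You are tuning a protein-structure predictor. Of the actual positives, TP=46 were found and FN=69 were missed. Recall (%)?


Recall = TP/(TP+FN)
= 46/(46+69)
= 46/115 = 40.0%

40.0%


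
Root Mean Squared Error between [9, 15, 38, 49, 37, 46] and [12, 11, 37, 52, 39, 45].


MSE = 40/6 = 6.6667
RMSE = √(40/6) = 2.582

2.582


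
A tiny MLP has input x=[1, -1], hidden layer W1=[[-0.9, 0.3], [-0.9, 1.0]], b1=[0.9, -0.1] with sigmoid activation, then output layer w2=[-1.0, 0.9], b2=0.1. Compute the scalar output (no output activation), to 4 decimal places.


z1[0] = (-0.9)·(1) + (0.3)·(-1) + 0.9 = -0.3
z1[1] = (-0.9)·(1) + (1.0)·(-1) - 0.1 = -2.0
h = sigmoid(z1) = [0.4256, 0.1192]
output = (-1.0)·(0.4256) + (0.9)·(0.1192) + 0.1 = -0.2183

-0.2183


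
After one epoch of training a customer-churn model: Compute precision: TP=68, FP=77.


Precision = TP/(TP+FP)
= 68/(68+77)
= 68/145 = 46.9%

46.9%


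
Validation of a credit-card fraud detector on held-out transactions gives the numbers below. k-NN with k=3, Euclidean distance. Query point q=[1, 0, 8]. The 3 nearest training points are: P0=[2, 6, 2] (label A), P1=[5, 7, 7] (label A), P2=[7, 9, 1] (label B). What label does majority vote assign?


d(q,P0) = 8.544  (label A)
d(q,P1) = 8.124  (label A)
d(q,P2) = 12.8841  (label B)
Votes: A=2, B=1
Majority → A

A


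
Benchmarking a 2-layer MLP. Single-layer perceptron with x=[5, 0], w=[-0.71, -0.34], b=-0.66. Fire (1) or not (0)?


z = (5)·(-0.71) + (0)·(-0.34) - 0.66
  = -4.21
step(z) = 0 (z<0)

0


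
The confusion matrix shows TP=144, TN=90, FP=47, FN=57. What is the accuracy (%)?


Accuracy = (TP+TN)/(TP+TN+FP+FN)
= (144+90)/(338)
= 234/338 = 69.23%

69.23%


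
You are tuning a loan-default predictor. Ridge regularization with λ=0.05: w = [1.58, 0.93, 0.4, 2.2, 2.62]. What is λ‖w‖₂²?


‖w‖₂² = (1.58)² + (0.93)² + (0.4)² + (2.2)² + (2.62)²
     = 2.4964 + 0.8649 + 0.16 + 4.84 + 6.8644
     = 15.2257
λ·‖w‖₂² = 0.05·15.2257 = 0.761285

0.761285


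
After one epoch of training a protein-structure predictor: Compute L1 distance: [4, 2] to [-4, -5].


d = |4+ 4| + |2+ 5|
  = 8 + 7
  = 15

15


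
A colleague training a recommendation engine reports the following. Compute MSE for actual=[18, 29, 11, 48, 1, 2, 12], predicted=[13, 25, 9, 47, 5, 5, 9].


Squared errors: (18-13)²=25, (29-25)²=16, (11-9)²=4, (48-47)²=1, (1-5)²=16, (2-5)²=9, (12-9)²=9
Sum = 80
MSE = 80/7 = 80/7

80/7


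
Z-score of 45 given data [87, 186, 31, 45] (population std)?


μ = 87.25, σ = 60.6233
z = (45 - 87.25)/60.6233 = -0.6969

-0.6969


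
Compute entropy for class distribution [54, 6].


Probabilities: [54/60, 6/60] ≈ [0.9, 0.1]
H = -((54/60)·log₂(54/60) + (6/60)·log₂(6/60))
  = 0.469 bits

0.469 bits


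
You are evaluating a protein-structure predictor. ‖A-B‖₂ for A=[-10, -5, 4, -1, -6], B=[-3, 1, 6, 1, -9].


d = √((-10+ 3)² + (-5-1)² + (4-6)² + (-1-1)² + (-6+ 9)²)
  = √(49 + 36 + 4 + 4 + 9)
  = √102 = 10.0995

10.0995


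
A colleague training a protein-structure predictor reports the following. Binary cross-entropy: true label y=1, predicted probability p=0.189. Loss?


BCE = -[y·ln(p) + (1-y)·ln(1-p)]
= -1·ln(0.189) - 0
= -ln(0.189) = 1.666

1.666


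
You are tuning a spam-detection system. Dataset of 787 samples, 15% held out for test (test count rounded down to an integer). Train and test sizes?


Test = ⌊787·15/100⌋ = 118
Train = 787 - 118 = 669

Train: 669, Test: 118


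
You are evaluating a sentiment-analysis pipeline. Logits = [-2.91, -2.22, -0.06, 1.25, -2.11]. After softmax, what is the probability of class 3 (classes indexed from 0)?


Exponentials: e^-2.91=0.0545, e^-2.22=0.1086, e^-0.06=0.9418, e^1.25=3.4903, e^-2.11=0.1212
Sum = 4.7164
Softmax = [0.0116, 0.023, 0.1997, 0.74, 0.0257]
p[3] = 3.4903/4.7164 = 0.74

0.74


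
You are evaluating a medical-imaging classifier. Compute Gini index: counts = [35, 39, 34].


Probabilities: [35/108, 39/108, 34/108] ≈ [0.3241, 0.3611, 0.3148]
Σpᵢ² = (1225 + 1521 + 1156)/108² = 3902/11664
Gini = 1 - Σpᵢ² = 1 - 3902/11664 = 0.6655

0.6655


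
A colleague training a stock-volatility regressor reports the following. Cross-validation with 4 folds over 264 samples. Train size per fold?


Fold size = 264/4 = 66
Training per fold = 264 - 66 = 198

198


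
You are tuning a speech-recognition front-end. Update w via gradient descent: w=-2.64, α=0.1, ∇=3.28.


w_new = w - α·∇
= -2.64 - 0.1·3.28
= -2.64 - 0.328
= -2.968

-2.968


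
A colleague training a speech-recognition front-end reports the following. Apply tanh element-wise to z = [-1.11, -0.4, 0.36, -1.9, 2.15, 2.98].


tanh(-1.11) = -0.8041
tanh(-0.4) = -0.3799
tanh(0.36) = 0.3452
tanh(-1.9) = -0.9562
tanh(2.15) = 0.9732
tanh(2.98) = 0.9949
result = [-0.8041, -0.3799, 0.3452, -0.9562, 0.9732, 0.9949]

[-0.8041, -0.3799, 0.3452, -0.9562, 0.9732, 0.9949]


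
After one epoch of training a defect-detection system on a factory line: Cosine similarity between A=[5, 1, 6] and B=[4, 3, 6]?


A·B = 5·4 + 1·3 + 6·6 = 59
‖A‖ = √62 = 7.874, ‖B‖ = √61 = 7.8102
cos = 59/(√62·√61) = 59/√3782 = 0.9594

0.9594


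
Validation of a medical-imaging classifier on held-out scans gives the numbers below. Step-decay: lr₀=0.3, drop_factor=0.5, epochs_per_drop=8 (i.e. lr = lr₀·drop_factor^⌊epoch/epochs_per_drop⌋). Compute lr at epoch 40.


n_drops = ⌊40/8⌋ = 5
lr = 0.3·0.5^5 = 0.3·0.03125 = 0.009375

0.009375


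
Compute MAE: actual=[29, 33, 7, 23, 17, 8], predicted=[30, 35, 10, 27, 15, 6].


Absolute errors: |29-30|=1, |33-35|=2, |7-10|=3, |23-27|=4, |17-15|=2, |8-6|=2
Sum = 14
MAE = 14/6 = 7/3

7/3


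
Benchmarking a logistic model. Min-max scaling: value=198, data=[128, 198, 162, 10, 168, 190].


min=10, max=198
(198-10)/(198-10) = 188/188 = 1.0

1.0


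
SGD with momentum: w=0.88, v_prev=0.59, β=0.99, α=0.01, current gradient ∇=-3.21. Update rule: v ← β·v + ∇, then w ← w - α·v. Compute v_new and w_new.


v_new = 0.99·0.59 - 3.21 = 0.5841 - 3.21 = -2.6259
w_new = 0.88 - 0.01·-2.6259 = 0.88 + 0.026259 = 0.906259

v_new=-2.6259, w_new=0.906259


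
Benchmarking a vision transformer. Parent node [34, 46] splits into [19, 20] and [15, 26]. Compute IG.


Parent = [34, 46], H_parent = 0.9837
H_left = 0.9995 (n=39), H_right = 0.9474 (n=41)
H_children = (39/80)·0.9995 + (41/80)·0.9474 = 0.9728
IG = 0.9837 - 0.9728 = 0.0109

0.0109


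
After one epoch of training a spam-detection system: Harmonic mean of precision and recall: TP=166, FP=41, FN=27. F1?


Precision = 166/207 = 0.8019
Recall = 166/193 = 0.8601
F1 = 2·P·R/(P+R) = 2·TP/(2·TP+FP+FN) = 332/(332+41+27) = 332/400 = 0.83

0.83


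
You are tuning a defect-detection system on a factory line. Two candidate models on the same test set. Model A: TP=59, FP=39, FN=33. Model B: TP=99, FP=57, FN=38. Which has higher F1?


Model A: P=59/98=0.602, R=59/92=0.6413, F1=2PR/(P+R)=2TP/(2TP+FP+FN)=118/190=0.6211
Model B: P=99/156=0.6346, R=99/137=0.7226, F1=2PR/(P+R)=2TP/(2TP+FP+FN)=198/293=0.6758
0.6211 < 0.6758 → Model B

Model B


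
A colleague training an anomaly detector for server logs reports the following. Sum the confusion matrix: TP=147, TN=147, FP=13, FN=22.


Total = TP + TN + FP + FN
= 147 + 147 + 13 + 22
= 329
(Predicted positive: 160, predicted negative: 169)

329


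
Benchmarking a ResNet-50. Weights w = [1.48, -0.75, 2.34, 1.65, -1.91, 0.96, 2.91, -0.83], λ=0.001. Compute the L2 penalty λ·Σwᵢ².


‖w‖₂² = (1.48)² + (-0.75)² + (2.34)² + (1.65)² + (-1.91)² + (0.96)² + (2.91)² + (-0.83)²
     = 2.1904 + 0.5625 + 5.4756 + 2.7225 + 3.6481 + 0.9216 + 8.4681 + 0.6889
     = 24.6777
λ·‖w‖₂² = 0.001·24.6777 = 0.024678

0.024678


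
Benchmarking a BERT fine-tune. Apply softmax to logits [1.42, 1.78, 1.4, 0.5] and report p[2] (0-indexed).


Exponentials: e^1.42=4.1371, e^1.78=5.9299, e^1.4=4.0552, e^0.5=1.6487
Sum = 15.7709
Softmax = [0.2623, 0.376, 0.2571, 0.1045]
p[2] = 4.0552/15.7709 = 0.2571

0.2571


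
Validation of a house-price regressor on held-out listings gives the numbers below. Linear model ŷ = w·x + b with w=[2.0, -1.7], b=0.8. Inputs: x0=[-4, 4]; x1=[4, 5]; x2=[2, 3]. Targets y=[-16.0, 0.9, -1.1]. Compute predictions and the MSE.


ŷ0 = (2.0)·(-4) + (-1.7)·(4) + 0.8 = -14.0
ŷ1 = (2.0)·(4) + (-1.7)·(5) + 0.8 = 0.3
ŷ2 = (2.0)·(2) + (-1.7)·(3) + 0.8 = -0.3
errors² = [4.0, 0.36, 0.64]
MSE = 5.0000/3 = 1.6667

1.6667


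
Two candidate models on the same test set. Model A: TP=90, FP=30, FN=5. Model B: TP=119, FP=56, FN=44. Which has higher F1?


Model A: P=90/120=0.75, R=90/95=0.9474, F1=2PR/(P+R)=2TP/(2TP+FP+FN)=180/215=0.8372
Model B: P=119/175=0.68, R=119/163=0.7301, F1=2PR/(P+R)=2TP/(2TP+FP+FN)=238/338=0.7041
0.8372 > 0.7041 → Model A

Model A


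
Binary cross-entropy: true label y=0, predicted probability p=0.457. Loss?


BCE = -[y·ln(p) + (1-y)·ln(1-p)]
= -0 - 1·ln(1-0.457)
= -ln(0.543) = 0.6106

0.6106


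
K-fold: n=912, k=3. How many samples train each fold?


Fold size = 912/3 = 304
Training per fold = 912 - 304 = 608

608


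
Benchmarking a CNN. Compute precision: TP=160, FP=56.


Precision = TP/(TP+FP)
= 160/(160+56)
= 160/216 = 74.07%

74.07%


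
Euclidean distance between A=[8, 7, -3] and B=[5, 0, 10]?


d = √((8-5)² + (7-0)² + (-3-10)²)
  = √(9 + 49 + 169)
  = √227 = 15.0665

15.0665


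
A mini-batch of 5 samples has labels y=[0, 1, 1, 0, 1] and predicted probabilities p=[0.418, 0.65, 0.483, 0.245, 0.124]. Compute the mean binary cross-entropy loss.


L[0] = -ln(1-0.418) = -ln(0.582) = 0.5413
L[1] = -ln(0.65) = 0.4308
L[2] = -ln(0.483) = 0.7277
L[3] = -ln(1-0.245) = -ln(0.755) = 0.281
L[4] = -ln(0.124) = 2.0875
mean = (0.5413 + 0.4308 + 0.7277 + 0.281 + 2.0875)/5 = 0.8137

0.8137
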